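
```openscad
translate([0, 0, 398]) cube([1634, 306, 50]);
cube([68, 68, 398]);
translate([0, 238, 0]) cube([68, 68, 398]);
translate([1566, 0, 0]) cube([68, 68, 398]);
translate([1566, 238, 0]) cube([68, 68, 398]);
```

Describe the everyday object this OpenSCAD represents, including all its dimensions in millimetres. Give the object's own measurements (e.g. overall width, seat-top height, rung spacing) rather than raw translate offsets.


A bench: a 1634×306 mm seat slab, 50 mm thick, top at z = 448 mm, on four 68×68 mm square legs flush with the seat corners and standing on z = 0.


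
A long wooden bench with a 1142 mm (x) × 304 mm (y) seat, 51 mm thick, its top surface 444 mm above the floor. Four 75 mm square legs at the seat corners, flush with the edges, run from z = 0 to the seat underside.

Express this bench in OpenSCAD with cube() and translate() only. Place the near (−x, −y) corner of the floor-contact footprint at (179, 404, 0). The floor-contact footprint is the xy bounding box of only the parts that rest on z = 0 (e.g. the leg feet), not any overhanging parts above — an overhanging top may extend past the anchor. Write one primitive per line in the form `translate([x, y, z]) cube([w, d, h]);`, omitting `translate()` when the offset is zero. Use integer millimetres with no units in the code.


translate([179, 404, 393]) cube([1142, 304, 51]);
translate([179, 404, 0]) cube([75, 75, 393]);
translate([179, 633, 0]) cube([75, 75, 393]);
translate([1246, 404, 0]) cube([75, 75, 393]);
translate([1246, 633, 0]) cube([75, 75, 393]);


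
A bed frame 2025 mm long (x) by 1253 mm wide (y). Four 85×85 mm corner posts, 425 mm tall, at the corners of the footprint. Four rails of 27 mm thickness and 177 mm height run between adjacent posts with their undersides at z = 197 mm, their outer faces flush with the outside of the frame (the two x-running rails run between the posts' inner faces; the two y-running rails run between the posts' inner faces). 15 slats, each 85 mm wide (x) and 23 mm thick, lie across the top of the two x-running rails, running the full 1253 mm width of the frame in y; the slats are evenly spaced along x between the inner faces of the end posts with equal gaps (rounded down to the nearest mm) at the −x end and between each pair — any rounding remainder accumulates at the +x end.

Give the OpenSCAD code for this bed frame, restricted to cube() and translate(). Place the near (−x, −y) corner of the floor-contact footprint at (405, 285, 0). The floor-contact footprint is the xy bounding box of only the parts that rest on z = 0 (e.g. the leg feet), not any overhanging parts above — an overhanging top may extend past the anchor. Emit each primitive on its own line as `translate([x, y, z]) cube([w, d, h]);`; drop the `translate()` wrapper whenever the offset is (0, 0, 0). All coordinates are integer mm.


translate([405, 285, 0]) cube([85, 85, 425]);
translate([405, 1453, 0]) cube([85, 85, 425]);
translate([2345, 285, 0]) cube([85, 85, 425]);
translate([2345, 1453, 0]) cube([85, 85, 425]);
translate([490, 285, 197]) cube([1855, 27, 177]);
translate([490, 1511, 197]) cube([1855, 27, 177]);
translate([405, 370, 197]) cube([27, 1083, 177]);
translate([2403, 370, 197]) cube([27, 1083, 177]);
translate([526, 285, 374]) cube([85, 1253, 23]);
translate([647, 285, 374]) cube([85, 1253, 23]);
translate([768, 285, 374]) cube([85, 1253, 23]);
translate([889, 285, 374]) cube([85, 1253, 23]);
translate([1010, 285, 374]) cube([85, 1253, 23]);
translate([1131, 285, 374]) cube([85, 1253, 23]);
translate([1252, 285, 374]) cube([85, 1253, 23]);
translate([1373, 285, 374]) cube([85, 1253, 23]);
translate([1494, 285, 374]) cube([85, 1253, 23]);
translate([1615, 285, 374]) cube([85, 1253, 23]);
translate([1736, 285, 374]) cube([85, 1253, 23]);
translate([1857, 285, 374]) cube([85, 1253, 23]);
translate([1978, 285, 374]) cube([85, 1253, 23]);
translate([2099, 285, 374]) cube([85, 1253, 23]);
translate([2220, 285, 374]) cube([85, 1253, 23]);


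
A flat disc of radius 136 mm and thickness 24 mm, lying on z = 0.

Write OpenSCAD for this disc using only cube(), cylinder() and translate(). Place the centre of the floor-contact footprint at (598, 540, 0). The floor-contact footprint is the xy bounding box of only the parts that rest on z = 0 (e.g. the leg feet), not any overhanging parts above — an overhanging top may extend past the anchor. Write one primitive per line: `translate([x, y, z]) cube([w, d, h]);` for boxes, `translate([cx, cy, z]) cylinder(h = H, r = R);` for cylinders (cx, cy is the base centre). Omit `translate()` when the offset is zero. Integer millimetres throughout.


translate([598, 540, 0]) cylinder(h = 24, r = 136);


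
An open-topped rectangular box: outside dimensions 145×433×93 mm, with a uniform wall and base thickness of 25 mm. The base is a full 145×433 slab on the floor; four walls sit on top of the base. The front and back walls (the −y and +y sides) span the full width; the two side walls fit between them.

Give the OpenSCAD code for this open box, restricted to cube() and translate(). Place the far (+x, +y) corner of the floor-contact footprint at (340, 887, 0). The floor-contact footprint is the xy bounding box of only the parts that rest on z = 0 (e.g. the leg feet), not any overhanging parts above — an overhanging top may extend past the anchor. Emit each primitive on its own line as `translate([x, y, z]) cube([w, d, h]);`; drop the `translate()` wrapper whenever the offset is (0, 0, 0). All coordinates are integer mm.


translate([195, 454, 0]) cube([145, 433, 25]);
translate([195, 454, 25]) cube([145, 25, 68]);
translate([195, 862, 25]) cube([145, 25, 68]);
translate([195, 479, 25]) cube([25, 383, 68]);
translate([315, 479, 25]) cube([25, 383, 68]);


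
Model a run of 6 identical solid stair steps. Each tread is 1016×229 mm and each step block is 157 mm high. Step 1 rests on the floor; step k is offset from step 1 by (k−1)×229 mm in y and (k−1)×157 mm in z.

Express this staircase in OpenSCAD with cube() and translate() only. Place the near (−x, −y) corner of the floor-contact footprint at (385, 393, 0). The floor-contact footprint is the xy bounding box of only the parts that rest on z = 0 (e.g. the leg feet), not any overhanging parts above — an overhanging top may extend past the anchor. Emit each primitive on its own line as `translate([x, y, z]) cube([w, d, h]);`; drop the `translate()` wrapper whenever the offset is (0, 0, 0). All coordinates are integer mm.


translate([385, 393, 0]) cube([1016, 229, 157]);
translate([385, 622, 157]) cube([1016, 229, 157]);
translate([385, 851, 314]) cube([1016, 229, 157]);
translate([385, 1080, 471]) cube([1016, 229, 157]);
translate([385, 1309, 628]) cube([1016, 229, 157]);
translate([385, 1538, 785]) cube([1016, 229, 157]);


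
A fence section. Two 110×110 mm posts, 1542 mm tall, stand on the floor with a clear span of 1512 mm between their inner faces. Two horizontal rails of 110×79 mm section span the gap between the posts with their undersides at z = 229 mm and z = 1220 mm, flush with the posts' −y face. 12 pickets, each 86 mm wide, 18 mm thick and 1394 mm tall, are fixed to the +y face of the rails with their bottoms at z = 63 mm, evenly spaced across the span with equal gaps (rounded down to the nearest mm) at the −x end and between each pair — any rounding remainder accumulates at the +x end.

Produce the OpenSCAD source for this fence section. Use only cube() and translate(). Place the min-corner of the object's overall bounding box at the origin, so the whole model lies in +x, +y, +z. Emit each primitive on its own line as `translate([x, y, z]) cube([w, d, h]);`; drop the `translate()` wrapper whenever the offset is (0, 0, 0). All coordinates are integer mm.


cube([110, 110, 1542]);
translate([1622, 0, 0]) cube([110, 110, 1542]);
translate([110, 0, 229]) cube([1512, 110, 79]);
translate([110, 0, 1220]) cube([1512, 110, 79]);
translate([146, 110, 63]) cube([86, 18, 1394]);
translate([268, 110, 63]) cube([86, 18, 1394]);
translate([390, 110, 63]) cube([86, 18, 1394]);
translate([512, 110, 63]) cube([86, 18, 1394]);
translate([634, 110, 63]) cube([86, 18, 1394]);
translate([756, 110, 63]) cube([86, 18, 1394]);
translate([878, 110, 63]) cube([86, 18, 1394]);
translate([1000, 110, 63]) cube([86, 18, 1394]);
translate([1122, 110, 63]) cube([86, 18, 1394]);
translate([1244, 110, 63]) cube([86, 18, 1394]);
translate([1366, 110, 63]) cube([86, 18, 1394]);
translate([1488, 110, 63]) cube([86, 18, 1394]);


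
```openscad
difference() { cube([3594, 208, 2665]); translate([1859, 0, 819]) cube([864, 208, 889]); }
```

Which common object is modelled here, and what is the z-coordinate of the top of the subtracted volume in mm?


A wall with a window opening. The window head height is 1708 mm.

A wall with a rectangular opening subtracted — a window. Sill at z = 819, opening 889 mm tall, so the head is at 819 + 889 = 1708 mm.


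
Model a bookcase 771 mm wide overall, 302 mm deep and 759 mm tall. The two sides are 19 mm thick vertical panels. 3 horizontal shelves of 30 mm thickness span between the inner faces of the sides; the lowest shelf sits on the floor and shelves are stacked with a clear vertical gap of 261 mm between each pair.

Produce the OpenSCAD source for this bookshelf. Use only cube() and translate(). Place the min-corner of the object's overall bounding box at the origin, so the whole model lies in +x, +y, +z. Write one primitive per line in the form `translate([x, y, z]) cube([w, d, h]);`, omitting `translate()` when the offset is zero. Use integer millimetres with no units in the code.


cube([19, 302, 759]);
translate([752, 0, 0]) cube([19, 302, 759]);
translate([19, 0, 0]) cube([733, 302, 30]);
translate([19, 0, 291]) cube([733, 302, 30]);
translate([19, 0, 582]) cube([733, 302, 30]);


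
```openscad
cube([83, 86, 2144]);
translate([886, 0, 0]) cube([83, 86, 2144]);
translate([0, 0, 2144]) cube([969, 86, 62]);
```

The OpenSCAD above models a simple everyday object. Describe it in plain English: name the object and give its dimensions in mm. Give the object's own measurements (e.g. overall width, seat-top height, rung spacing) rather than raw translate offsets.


A door frame. The clear opening is 803 mm wide and 2144 mm high. Two 83 mm wide jambs, 86 mm deep, stand either side of the opening from the floor to the top of the opening. A 62 mm thick head sits across the top of both jambs, spanning the full outside width of the frame.


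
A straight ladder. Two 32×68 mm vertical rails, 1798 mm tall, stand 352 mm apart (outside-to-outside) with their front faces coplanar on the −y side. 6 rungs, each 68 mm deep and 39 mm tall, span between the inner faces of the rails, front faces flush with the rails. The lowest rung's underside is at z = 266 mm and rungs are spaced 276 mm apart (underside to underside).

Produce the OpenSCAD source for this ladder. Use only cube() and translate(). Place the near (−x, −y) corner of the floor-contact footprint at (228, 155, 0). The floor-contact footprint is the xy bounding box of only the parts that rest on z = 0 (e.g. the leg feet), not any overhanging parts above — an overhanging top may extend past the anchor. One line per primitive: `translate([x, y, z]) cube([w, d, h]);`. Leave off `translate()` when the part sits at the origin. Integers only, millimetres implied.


// rung span = 352 - 2*32 = 288
// rung[k] z = 266 + k*276
translate([228, 155, 0]) cube([32, 68, 1798]);
translate([548, 155, 0]) cube([32, 68, 1798]);
translate([260, 155, 266]) cube([288, 68, 39]);
translate([260, 155, 542]) cube([288, 68, 39]);
translate([260, 155, 818]) cube([288, 68, 39]);
translate([260, 155, 1094]) cube([288, 68, 39]);
translate([260, 155, 1370]) cube([288, 68, 39]);
translate([260, 155, 1646]) cube([288, 68, 39]);


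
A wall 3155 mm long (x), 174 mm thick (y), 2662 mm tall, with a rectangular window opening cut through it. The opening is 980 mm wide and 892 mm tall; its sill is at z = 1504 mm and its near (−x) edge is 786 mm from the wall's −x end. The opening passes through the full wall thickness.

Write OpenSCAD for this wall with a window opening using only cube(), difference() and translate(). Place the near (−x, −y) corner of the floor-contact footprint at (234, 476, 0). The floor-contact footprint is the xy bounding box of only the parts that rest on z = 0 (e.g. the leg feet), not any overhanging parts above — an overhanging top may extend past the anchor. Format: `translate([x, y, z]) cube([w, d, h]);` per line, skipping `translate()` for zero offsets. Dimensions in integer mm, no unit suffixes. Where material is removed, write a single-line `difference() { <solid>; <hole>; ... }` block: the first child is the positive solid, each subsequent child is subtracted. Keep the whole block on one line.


difference() { translate([234, 476, 0]) cube([3155, 174, 2662]); translate([1020, 476, 1504]) cube([980, 174, 892]); }


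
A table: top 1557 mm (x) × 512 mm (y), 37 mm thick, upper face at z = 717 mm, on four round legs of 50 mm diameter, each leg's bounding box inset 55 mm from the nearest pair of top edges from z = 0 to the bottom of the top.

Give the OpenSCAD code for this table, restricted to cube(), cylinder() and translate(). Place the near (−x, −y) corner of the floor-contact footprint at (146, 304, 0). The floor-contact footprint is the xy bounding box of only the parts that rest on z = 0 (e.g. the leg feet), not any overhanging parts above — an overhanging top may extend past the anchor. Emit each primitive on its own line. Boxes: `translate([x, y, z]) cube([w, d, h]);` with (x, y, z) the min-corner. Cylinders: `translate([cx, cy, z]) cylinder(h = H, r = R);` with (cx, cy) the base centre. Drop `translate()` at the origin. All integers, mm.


translate([91, 249, 680]) cube([1557, 512, 37]);
translate([171, 329, 0]) cylinder(h = 680, r = 25);
translate([1568, 329, 0]) cylinder(h = 680, r = 25);
translate([171, 681, 0]) cylinder(h = 680, r = 25);
translate([1568, 681, 0]) cylinder(h = 680, r = 25);


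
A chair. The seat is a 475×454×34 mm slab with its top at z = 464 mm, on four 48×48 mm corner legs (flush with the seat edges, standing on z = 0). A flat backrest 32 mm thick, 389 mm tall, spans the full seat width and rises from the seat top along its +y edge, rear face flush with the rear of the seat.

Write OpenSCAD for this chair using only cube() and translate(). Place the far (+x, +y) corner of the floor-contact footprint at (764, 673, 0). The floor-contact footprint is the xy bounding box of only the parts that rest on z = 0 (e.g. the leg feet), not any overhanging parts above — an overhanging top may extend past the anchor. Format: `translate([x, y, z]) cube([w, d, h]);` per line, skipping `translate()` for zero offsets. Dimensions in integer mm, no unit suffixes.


translate([289, 219, 430]) cube([475, 454, 34]);
translate([289, 219, 0]) cube([48, 48, 430]);
translate([716, 219, 0]) cube([48, 48, 430]);
translate([289, 625, 0]) cube([48, 48, 430]);
translate([716, 625, 0]) cube([48, 48, 430]);
translate([289, 641, 464]) cube([475, 32, 389]);


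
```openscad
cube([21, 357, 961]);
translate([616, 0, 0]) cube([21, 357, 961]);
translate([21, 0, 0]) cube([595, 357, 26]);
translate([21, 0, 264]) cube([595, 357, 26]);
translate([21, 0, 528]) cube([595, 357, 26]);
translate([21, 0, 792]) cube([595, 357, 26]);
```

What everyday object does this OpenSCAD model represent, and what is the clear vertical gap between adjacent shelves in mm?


A bookshelf. The clear shelf gap is 238 mm.

Two tall side panels with 4 horizontal boards between them — a bookshelf. The first two shelf undersides are at z = 0 and z = 264; with shelf thickness 26, the clear gap is 264 − 0 − 26 = 238 mm.


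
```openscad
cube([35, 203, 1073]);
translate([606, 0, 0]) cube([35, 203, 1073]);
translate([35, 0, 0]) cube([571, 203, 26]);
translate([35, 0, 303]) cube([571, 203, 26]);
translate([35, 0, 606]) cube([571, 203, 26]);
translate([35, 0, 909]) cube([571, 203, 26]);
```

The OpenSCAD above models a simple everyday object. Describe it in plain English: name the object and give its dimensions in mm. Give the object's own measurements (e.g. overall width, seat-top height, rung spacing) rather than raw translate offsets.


An open bookshelf. Two side panels, each 35 mm thick, 203 mm deep and 1073 mm tall, stand 641 mm apart (outside-to-outside). Between them sit 4 shelves, each 26 mm thick and 203 mm deep, spanning the full gap between the sides. The bottom shelf rests on the floor (its underside at z = 0) and the clear gap between one shelf's top and the next shelf's underside is 277 mm.


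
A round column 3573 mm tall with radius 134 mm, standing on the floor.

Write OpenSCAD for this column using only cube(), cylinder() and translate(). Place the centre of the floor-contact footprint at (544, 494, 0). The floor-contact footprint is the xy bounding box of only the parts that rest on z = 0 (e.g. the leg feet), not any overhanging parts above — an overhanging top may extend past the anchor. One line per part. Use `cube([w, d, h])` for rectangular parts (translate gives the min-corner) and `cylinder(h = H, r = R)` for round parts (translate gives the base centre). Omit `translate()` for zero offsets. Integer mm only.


translate([544, 494, 0]) cylinder(h = 3573, r = 134);


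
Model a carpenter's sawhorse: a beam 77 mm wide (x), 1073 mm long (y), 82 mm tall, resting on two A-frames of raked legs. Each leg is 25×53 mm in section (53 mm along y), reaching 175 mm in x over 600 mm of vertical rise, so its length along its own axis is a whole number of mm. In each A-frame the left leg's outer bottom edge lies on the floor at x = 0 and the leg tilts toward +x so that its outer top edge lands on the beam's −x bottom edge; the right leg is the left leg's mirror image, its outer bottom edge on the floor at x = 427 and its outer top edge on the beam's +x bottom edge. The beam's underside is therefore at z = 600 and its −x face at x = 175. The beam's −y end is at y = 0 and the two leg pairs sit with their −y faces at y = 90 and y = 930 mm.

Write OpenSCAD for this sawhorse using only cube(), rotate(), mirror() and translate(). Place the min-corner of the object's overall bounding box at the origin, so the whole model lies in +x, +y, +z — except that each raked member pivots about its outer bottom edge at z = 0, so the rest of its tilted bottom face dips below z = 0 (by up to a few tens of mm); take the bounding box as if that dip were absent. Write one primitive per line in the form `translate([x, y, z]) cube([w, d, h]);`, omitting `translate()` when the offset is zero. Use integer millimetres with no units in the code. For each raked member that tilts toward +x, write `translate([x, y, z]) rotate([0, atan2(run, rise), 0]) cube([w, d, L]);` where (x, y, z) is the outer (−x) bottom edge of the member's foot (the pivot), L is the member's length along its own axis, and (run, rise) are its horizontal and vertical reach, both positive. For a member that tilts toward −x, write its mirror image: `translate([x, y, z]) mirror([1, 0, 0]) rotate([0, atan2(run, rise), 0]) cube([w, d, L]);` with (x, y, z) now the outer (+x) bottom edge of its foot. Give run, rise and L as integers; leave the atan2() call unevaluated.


translate([175, 0, 600]) cube([77, 1073, 82]);
translate([0, 90, 0]) rotate([0, atan2(175, 600), 0]) cube([25, 53, 625]);
translate([427, 90, 0]) mirror([1, 0, 0]) rotate([0, atan2(175, 600), 0]) cube([25, 53, 625]);
translate([0, 930, 0]) rotate([0, atan2(175, 600), 0]) cube([25, 53, 625]);
translate([427, 930, 0]) mirror([1, 0, 0]) rotate([0, atan2(175, 600), 0]) cube([25, 53, 625]);


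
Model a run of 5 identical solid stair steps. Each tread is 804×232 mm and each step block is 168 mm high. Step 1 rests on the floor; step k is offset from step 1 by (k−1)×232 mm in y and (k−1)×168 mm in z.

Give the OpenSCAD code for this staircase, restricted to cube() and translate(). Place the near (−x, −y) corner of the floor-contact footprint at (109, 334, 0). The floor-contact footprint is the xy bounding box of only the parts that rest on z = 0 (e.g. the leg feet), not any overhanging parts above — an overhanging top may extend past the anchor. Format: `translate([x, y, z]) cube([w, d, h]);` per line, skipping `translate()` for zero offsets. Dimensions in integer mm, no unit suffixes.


translate([109, 334, 0]) cube([804, 232, 168]);
translate([109, 566, 168]) cube([804, 232, 168]);
translate([109, 798, 336]) cube([804, 232, 168]);
translate([109, 1030, 504]) cube([804, 232, 168]);
translate([109, 1262, 672]) cube([804, 232, 168]);


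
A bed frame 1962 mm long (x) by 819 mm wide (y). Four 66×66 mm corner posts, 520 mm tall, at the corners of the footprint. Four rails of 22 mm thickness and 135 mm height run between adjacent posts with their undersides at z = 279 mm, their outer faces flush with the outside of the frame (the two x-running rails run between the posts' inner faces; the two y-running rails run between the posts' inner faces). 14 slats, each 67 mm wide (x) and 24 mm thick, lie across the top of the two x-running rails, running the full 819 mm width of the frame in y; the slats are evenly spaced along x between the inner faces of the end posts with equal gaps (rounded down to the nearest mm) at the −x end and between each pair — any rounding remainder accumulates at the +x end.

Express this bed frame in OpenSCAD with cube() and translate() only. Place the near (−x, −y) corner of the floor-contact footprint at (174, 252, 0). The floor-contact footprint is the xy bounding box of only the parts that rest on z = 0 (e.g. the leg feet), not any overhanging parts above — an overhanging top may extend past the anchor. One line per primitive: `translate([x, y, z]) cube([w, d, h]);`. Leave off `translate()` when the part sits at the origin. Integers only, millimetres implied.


translate([174, 252, 0]) cube([66, 66, 520]);
translate([174, 1005, 0]) cube([66, 66, 520]);
translate([2070, 252, 0]) cube([66, 66, 520]);
translate([2070, 1005, 0]) cube([66, 66, 520]);
translate([240, 252, 279]) cube([1830, 22, 135]);
translate([240, 1049, 279]) cube([1830, 22, 135]);
translate([174, 318, 279]) cube([22, 687, 135]);
translate([2114, 318, 279]) cube([22, 687, 135]);
translate([299, 252, 414]) cube([67, 819, 24]);
translate([425, 252, 414]) cube([67, 819, 24]);
translate([551, 252, 414]) cube([67, 819, 24]);
translate([677, 252, 414]) cube([67, 819, 24]);
translate([803, 252, 414]) cube([67, 819, 24]);
translate([929, 252, 414]) cube([67, 819, 24]);
translate([1055, 252, 414]) cube([67, 819, 24]);
translate([1181, 252, 414]) cube([67, 819, 24]);
translate([1307, 252, 414]) cube([67, 819, 24]);
translate([1433, 252, 414]) cube([67, 819, 24]);
translate([1559, 252, 414]) cube([67, 819, 24]);
translate([1685, 252, 414]) cube([67, 819, 24]);
translate([1811, 252, 414]) cube([67, 819, 24]);
translate([1937, 252, 414]) cube([67, 819, 24]);


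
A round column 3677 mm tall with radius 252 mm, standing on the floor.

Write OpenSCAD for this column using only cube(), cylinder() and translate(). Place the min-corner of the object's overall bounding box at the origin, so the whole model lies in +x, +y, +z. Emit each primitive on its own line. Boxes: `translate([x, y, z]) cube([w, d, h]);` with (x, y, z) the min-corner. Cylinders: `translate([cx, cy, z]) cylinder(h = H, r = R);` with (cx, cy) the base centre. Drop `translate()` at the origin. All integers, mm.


translate([252, 252, 0]) cylinder(h = 3677, r = 252);


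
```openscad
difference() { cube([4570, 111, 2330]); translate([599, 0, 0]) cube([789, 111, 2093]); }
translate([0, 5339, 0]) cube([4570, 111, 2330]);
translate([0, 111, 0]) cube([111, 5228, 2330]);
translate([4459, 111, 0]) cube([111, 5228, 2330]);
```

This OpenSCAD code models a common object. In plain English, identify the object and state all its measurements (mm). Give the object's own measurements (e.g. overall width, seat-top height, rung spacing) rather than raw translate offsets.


A single room: four walls, each 2330 mm tall and 111 mm thick, enclosing an outside footprint 4570×5450 mm (x × y), no floor or roof. The front and back walls (−y and +y sides) run the full x-width; the side walls fit between their inner faces. A door opening 789 mm wide and 2093 mm tall is cut through the front wall from the floor up, its −x edge 599 mm from the wall's −x end.


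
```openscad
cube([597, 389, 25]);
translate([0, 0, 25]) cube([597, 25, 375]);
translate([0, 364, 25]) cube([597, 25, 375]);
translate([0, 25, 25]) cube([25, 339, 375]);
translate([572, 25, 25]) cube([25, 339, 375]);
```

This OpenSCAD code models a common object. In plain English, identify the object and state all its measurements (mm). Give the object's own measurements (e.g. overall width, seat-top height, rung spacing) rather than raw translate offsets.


An open-topped rectangular box: outside dimensions 597×389×400 mm, with a uniform wall and base thickness of 25 mm. The base is a full 597×389 slab on the floor; four walls sit on top of the base. The front and back walls (the −y and +y sides) span the full width; the two side walls fit between them.


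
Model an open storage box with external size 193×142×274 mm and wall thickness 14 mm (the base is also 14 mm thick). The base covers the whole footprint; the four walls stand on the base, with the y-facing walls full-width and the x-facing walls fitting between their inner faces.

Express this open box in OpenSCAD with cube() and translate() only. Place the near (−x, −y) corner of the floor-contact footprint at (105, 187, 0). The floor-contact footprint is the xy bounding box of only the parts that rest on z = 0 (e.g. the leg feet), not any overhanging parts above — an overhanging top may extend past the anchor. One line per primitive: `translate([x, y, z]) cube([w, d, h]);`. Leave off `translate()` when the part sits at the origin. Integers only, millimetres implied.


translate([105, 187, 0]) cube([193, 142, 14]);
translate([105, 187, 14]) cube([193, 14, 260]);
translate([105, 315, 14]) cube([193, 14, 260]);
translate([105, 201, 14]) cube([14, 114, 260]);
translate([284, 201, 14]) cube([14, 114, 260]);


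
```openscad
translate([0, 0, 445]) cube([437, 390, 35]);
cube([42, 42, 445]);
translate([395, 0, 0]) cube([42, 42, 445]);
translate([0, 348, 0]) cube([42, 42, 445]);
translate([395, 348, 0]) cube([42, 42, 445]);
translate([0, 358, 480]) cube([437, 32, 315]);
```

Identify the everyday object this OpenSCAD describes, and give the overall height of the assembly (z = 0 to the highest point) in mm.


A chair. The overall height is 795 mm.

A slab on four corner posts with a tall panel at the back — a chair. The seat slab sits at z = 445 with thickness 35, and the 315 mm backrest starts at the seat top, so the overall height is 445 + 35 + 315 = 795 mm.


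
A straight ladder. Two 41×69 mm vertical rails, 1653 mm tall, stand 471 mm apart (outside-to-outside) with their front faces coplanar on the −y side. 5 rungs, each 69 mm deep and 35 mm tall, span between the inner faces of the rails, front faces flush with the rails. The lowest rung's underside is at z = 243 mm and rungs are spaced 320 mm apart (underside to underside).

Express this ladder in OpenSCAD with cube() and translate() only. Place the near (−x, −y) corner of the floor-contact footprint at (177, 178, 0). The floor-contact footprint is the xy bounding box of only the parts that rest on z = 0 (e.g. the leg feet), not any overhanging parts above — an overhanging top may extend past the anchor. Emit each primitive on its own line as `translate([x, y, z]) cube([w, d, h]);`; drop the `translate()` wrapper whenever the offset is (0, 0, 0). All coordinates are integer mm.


translate([177, 178, 0]) cube([41, 69, 1653]);
translate([607, 178, 0]) cube([41, 69, 1653]);
translate([218, 178, 243]) cube([389, 69, 35]);
translate([218, 178, 563]) cube([389, 69, 35]);
translate([218, 178, 883]) cube([389, 69, 35]);
translate([218, 178, 1203]) cube([389, 69, 35]);
translate([218, 178, 1523]) cube([389, 69, 35]);


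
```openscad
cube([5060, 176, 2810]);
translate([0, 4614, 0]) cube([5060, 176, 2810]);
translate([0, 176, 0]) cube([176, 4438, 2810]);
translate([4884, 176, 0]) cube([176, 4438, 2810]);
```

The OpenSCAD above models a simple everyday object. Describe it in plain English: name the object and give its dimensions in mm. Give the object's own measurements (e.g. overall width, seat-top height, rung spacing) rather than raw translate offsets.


The wall frame of a small rectangular building: four walls, each 2810 mm tall and 176 mm thick, enclosing a footprint 5060 mm (x) by 4790 mm (y) outside-to-outside, with no floor or roof. The front and back walls (the −y and +y sides) span the full width; the two side walls fit between them.


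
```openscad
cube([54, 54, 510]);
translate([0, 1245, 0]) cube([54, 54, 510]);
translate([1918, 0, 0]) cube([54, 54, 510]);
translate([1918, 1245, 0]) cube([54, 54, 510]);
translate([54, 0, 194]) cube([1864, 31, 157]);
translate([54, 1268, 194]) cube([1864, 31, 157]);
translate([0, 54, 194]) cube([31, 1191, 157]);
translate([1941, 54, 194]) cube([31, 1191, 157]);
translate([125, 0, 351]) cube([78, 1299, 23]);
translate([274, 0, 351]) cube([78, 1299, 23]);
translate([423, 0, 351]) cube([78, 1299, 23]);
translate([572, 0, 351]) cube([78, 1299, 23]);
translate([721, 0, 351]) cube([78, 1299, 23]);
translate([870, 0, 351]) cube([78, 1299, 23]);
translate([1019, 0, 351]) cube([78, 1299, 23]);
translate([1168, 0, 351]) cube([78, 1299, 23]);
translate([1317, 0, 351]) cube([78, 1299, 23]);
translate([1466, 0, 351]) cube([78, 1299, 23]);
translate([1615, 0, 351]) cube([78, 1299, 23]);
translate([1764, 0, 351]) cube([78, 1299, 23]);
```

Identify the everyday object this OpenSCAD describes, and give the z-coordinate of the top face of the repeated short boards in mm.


A bed frame. The slat-top height is 374 mm.

Four posts, four rails, and a row of slats — a bed frame. Slats sit on the rails at z = 194 + 157 = 351; with slat thickness 23, the top is 374 mm.


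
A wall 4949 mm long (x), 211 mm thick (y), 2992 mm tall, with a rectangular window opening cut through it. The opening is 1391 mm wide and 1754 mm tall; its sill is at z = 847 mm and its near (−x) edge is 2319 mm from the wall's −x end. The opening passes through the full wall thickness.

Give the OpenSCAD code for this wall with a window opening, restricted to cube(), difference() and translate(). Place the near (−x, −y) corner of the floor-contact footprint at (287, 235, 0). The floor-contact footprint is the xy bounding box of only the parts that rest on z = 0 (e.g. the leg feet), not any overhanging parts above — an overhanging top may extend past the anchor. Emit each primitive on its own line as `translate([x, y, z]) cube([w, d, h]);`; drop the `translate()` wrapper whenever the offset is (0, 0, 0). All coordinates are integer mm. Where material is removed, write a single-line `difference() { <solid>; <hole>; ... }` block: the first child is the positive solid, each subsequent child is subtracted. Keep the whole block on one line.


difference() { translate([287, 235, 0]) cube([4949, 211, 2992]); translate([2606, 235, 847]) cube([1391, 211, 1754]); }


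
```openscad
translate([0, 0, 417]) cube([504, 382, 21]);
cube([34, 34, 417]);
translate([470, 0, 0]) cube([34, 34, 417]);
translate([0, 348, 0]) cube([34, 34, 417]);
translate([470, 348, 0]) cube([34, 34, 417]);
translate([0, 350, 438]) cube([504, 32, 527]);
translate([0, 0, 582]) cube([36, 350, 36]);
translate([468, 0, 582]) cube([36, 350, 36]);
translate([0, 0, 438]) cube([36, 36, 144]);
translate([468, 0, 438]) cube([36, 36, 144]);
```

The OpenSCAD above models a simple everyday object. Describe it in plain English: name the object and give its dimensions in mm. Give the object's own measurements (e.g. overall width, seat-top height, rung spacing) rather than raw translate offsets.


A chair. The seat is a 504×382×21 mm slab with its top at z = 438 mm, on four 34×34 mm corner legs (flush with the seat edges, standing on z = 0). A flat backrest 32 mm thick, 527 mm tall, spans the full seat width and rises from the seat top along its +y edge, rear face flush with the rear of the seat. Two armrests of 36×36 mm section run along each side from the seat's front edge to the front of the backrest, top faces 180 mm above the seat top and outer faces flush with the seat's x-edges; a 36×36 mm post under the front of each armrest stands on the seat at the front corner.


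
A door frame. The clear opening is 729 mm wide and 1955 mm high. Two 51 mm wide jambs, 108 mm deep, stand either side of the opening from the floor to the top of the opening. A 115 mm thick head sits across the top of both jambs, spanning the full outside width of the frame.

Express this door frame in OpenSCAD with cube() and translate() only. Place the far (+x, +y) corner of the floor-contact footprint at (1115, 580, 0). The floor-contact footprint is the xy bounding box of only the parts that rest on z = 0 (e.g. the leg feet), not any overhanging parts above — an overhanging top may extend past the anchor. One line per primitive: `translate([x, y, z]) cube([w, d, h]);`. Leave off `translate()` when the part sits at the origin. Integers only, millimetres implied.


translate([284, 472, 0]) cube([51, 108, 1955]);
translate([1064, 472, 0]) cube([51, 108, 1955]);
translate([284, 472, 1955]) cube([831, 108, 115]);


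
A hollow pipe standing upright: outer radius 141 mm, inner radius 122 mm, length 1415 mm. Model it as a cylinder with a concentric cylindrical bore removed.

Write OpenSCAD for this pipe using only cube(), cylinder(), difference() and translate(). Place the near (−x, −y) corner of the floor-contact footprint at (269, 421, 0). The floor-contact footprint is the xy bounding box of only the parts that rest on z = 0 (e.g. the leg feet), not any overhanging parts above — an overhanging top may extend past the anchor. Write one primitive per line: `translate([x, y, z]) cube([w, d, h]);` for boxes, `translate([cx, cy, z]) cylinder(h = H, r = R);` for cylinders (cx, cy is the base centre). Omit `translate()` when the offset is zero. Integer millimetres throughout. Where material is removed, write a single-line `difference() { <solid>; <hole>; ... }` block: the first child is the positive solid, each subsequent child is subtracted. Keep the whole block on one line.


difference() { translate([410, 562, 0]) cylinder(h = 1415, r = 141); translate([410, 562, 0]) cylinder(h = 1415, r = 122); }


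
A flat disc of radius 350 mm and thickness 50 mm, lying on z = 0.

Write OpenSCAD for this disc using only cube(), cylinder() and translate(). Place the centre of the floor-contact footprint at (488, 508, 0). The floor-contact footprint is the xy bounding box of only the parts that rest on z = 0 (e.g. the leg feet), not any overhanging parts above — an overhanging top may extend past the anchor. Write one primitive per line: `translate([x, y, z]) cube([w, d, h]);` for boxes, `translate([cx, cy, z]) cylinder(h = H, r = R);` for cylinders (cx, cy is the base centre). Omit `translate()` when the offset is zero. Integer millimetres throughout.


translate([488, 508, 0]) cylinder(h = 50, r = 350);


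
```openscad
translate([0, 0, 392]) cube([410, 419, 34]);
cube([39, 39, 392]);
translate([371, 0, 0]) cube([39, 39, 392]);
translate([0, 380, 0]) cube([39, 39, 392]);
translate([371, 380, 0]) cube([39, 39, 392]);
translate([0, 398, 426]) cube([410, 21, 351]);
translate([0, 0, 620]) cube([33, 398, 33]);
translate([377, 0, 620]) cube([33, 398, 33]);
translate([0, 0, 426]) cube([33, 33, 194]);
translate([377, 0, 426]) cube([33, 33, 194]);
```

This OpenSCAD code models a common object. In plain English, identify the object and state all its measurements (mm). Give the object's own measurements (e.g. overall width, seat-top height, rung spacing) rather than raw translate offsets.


A chair. The seat is a 410×419×34 mm slab with its top at z = 426 mm, on four 39×39 mm corner legs (flush with the seat edges, standing on z = 0). A flat backrest 21 mm thick, 351 mm tall, spans the full seat width and rises from the seat top along its +y edge, rear face flush with the rear of the seat. Two armrests of 33×33 mm section run along each side from the seat's front edge to the front of the backrest, top faces 227 mm above the seat top and outer faces flush with the seat's x-edges; a 33×33 mm post under the front of each armrest stands on the seat at the front corner.


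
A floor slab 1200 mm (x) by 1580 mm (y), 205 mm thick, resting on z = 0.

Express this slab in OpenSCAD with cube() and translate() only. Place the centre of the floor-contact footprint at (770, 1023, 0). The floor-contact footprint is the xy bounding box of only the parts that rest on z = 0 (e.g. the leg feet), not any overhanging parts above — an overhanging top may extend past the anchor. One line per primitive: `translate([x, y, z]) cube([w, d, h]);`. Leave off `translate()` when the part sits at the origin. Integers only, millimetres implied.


translate([170, 233, 0]) cube([1200, 1580, 205]);


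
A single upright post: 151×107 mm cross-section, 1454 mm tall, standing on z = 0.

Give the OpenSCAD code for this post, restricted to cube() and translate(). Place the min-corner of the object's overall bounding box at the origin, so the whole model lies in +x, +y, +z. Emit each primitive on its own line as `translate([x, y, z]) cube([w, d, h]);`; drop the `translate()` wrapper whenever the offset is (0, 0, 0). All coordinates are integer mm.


cube([151, 107, 1454]);


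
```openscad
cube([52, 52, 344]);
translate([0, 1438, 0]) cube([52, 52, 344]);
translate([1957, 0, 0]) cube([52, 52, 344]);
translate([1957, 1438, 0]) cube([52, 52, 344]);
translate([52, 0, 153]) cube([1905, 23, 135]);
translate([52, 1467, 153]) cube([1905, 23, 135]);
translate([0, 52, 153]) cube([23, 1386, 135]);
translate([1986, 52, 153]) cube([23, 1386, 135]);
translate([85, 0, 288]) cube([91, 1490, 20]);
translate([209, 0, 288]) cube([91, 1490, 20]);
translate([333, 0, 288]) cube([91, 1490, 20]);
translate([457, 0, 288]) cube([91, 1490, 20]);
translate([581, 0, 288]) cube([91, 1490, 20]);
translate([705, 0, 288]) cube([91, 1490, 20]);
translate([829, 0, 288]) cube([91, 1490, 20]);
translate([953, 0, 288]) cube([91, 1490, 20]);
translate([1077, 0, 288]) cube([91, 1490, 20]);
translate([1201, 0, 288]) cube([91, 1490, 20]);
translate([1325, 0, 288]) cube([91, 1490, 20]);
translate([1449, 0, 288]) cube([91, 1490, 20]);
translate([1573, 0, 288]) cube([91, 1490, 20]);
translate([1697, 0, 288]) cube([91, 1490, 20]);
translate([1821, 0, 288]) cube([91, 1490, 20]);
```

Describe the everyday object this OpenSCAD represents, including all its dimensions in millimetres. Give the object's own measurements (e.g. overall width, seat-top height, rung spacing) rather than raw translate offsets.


A bed frame 2009 mm long (x) by 1490 mm wide (y). Four 52×52 mm corner posts, 344 mm tall, at the corners of the footprint. Four rails of 23 mm thickness and 135 mm height run between adjacent posts with their undersides at z = 153 mm, their outer faces flush with the outside of the frame (the two x-running rails run between the posts' inner faces; the two y-running rails run between the posts' inner faces). 15 slats, each 91 mm wide (x) and 20 mm thick, lie across the top of the two x-running rails, running the full 1490 mm width of the frame in y; along x they sit between the end posts with a 33 mm gap after the −x posts and between neighbouring slats, leaving 45 mm before the +x posts.


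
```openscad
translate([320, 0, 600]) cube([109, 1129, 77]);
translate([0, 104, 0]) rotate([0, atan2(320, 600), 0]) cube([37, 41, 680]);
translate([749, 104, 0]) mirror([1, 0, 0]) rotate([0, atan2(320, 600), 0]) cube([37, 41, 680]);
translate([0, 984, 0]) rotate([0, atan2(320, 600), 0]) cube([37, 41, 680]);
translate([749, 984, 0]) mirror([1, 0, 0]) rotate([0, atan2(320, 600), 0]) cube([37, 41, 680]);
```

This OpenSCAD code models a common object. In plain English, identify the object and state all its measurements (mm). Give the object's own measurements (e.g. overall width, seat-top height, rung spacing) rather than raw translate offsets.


A sawhorse. A 109×1129×77 mm beam (x, y, z) sits on two A-frame leg pairs. Each pair is two raked legs of 37×41 mm section (41 mm along y) splaying symmetrically in x. Each leg rises 600 mm vertically over 320 mm of horizontal reach and is 680 mm long along its own axis. Every leg's outer bottom edge rests on the floor and its outer top edge meets a bottom edge of the beam — the left legs (tilting toward +x) meet the beam's −x bottom edge, the right legs (their mirror images, tilting toward −x) meet its +x bottom edge — so the leg tops tuck under the beam, the beam's underside is 600 mm above the floor, and the feet are 749 mm apart outside-to-outside with the beam centred between them. The two leg pairs are set in 104 mm from either end of the beam.
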